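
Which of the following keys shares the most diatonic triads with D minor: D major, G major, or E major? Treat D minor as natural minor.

Triads of D minor (natural minor): Dm (i), Edim (ii°), F (III), Gm (iv), Am (v), Bb (VI), C (VII).
D major shares 0: none.
G major shares 2: Am, C.
E major shares 0: none.
The most common triads (2) are shared with G major.

G major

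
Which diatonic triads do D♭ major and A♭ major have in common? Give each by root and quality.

Triads in D♭ major: D♭ (I), E♭m (ii), Fm (iii), G♭ (IV), A♭ (V), B♭m (vi), Cdim (vii°).
Triads in A♭ major: A♭ (I), B♭m (ii), Cm (iii), D♭ (IV), E♭ (V), Fm (vi), Gdim (vii°).
Shared triads with their functions: D♭ (I in D♭ major, IV in A♭ major); Fm (iii in D♭ major, vi in A♭ major); A♭ (V in D♭ major, I in A♭ major); B♭m (vi in D♭ major, ii in A♭ major).

D♭, Fm, A♭, B♭m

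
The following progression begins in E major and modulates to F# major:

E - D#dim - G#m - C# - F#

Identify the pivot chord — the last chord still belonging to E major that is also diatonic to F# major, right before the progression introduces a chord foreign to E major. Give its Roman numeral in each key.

Chords diatonic to E major: E, F#m, G#m, A, B, C#m, D#dim.
Reading the progression, the first chord not in that set is C#, so the modulation leaves E major there.
The chord immediately before C# is G#m, which is diatonic to both keys: iii in E major and ii in F# major.

G#m — iii in E major, ii in F# major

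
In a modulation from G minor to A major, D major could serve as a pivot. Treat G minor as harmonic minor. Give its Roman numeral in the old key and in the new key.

V in G minor; IV in A major

The scale of G minor (harmonic minor) is G A Bb C D Eb F#; D is degree 5, and the triad built there (D-F#-A) is major, so it is V.
The scale of A major is A B C# D E F# G#; D is degree 4, and the triad built there (D-F#-A) is major, so it is IV.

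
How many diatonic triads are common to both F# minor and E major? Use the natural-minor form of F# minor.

4

Diatonic triads of F# minor (natural minor): F#m (i), G#dim (ii°), A (III), Bm (iv), C#m (v), D (VI), E (VII).
Diatonic triads of E major: E (I), F#m (ii), G#m (iii), A (IV), B (V), C#m (vi), D#dim (vii°).
Matching root and quality in both lists: F#m, A, C#m, E.
That gives 4 common triads.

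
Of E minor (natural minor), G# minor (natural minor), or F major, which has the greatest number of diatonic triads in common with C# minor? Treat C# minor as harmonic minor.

Triads of C# minor (harmonic minor): C# minor (i), D# diminished (ii°), E augmented (III+), F# minor (iv), G# major (V), A major (VI), B# diminished (vii°).
E minor (natural minor) shares 0: none.
G# minor (natural minor) shares 1: C#m.
F major shares 0: none.
The most common triads (1) are shared with G# minor.

G# minor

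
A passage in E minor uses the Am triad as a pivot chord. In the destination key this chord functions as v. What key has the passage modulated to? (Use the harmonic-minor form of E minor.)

The numeral v denotes a minor triad on scale degree 5. With A on degree 5, the tonic of the new key is D.
Degree 5 carries a minor triad in natural-minor keys, so the destination is D minor.
Check: the diatonic triads of D minor (natural minor) are Dm (i), Edim (ii°), F (III), Gm (iv), Am (v), Bb (VI), C (VII) — Am is indeed v.

D minor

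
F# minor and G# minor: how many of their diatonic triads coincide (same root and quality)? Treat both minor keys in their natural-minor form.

Diatonic triads of F# minor (natural minor): F# minor (i), G# diminished (ii°), A major (III), B minor (iv), C# minor (v), D major (VI), E major (VII).
Diatonic triads of G# minor (natural minor): G# minor (i), A# diminished (ii°), B major (III), C# minor (iv), D# minor (v), E major (VI), F# major (VII).
Matching root and quality in both lists: C# minor, E major.
That gives 2 common triads.

2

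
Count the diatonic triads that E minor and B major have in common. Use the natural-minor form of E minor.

0

Diatonic triads of E minor (natural minor): Em (i), F#dim (ii°), G (III), Am (iv), Bm (v), C (VI), D (VII).
Diatonic triads of B major: B (I), C#m (ii), D#m (iii), E (IV), F# (V), G#m (vi), A#dim (vii°).
No triad has the same root and quality in both keys.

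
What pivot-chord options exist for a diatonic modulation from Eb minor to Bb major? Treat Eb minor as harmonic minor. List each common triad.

Triads in Eb minor (harmonic minor): Eb minor (i), F diminished (ii°), Gb augmented (III+), Ab minor (iv), Bb major (V), Cb major (VI), D diminished (vii°).
Triads in Bb major: Bb major (I), C minor (ii), D minor (iii), Eb major (IV), F major (V), G minor (vi), A diminished (vii°).
Shared triads with their functions: Bb major (V in Eb minor, I in Bb major).

Bb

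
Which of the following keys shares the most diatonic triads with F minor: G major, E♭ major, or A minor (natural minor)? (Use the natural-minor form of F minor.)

Triads of F minor (natural minor): F minor (i), G diminished (ii°), A♭ major (III), B♭ minor (iv), C minor (v), D♭ major (VI), E♭ major (VII).
G major shares 0: none.
E♭ major shares 4: Fm, A♭, Cm, E♭.
A minor (natural minor) shares 0: none.
The most common triads (4) are shared with E♭ major.

E♭ major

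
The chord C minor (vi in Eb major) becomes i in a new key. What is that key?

C minor

The numeral i denotes a minor triad on scale degree 1. With C on degree 1, the tonic of the new key is C.
Degree 1 carries a minor triad in minor keys, so the destination is C minor.
Check: the diatonic triads of C minor (natural minor) are Cm (i), Ddim (ii°), Eb (III), Fm (iv), Gm (v), Ab (VI), Bb (VII) — C minor is indeed i.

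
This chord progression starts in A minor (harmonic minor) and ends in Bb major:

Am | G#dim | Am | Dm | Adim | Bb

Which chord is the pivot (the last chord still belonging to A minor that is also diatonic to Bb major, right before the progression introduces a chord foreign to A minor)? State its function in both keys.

Dm — iv in A minor, iii in Bb major

Chords diatonic to A minor: Am, Bdim, Caug, Dm, E, F, G#dim.
Reading the progression, the first chord not in that set is Adim, so the modulation leaves A minor there.
The chord immediately before Adim is Dm, which is diatonic to both keys: iv in A minor and iii in Bb major.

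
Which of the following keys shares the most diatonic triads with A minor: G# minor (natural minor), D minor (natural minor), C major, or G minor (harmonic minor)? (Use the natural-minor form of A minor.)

C major

Triads of A minor (natural minor): Am (i), Bdim (ii°), C (III), Dm (iv), Em (v), F (VI), G (VII).
G# minor (natural minor) shares 0: none.
D minor (natural minor) shares 4: Am, C, Dm, F.
C major shares 7: Am, Bdim, C, Dm, Em, F, G.
G minor (harmonic minor) shares 0: none.
The most common triads (7) are shared with C major.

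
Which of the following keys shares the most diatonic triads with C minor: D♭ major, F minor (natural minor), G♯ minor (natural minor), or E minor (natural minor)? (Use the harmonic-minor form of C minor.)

Triads of C minor (harmonic minor): Cm (i), Ddim (ii°), E♭aug (III+), Fm (iv), G (V), A♭ (VI), Bdim (vii°).
D♭ major shares 2: Fm, A♭.
F minor (natural minor) shares 3: Cm, Fm, A♭.
G♯ minor (natural minor) shares 0: none.
E minor (natural minor) shares 1: G.
The most common triads (3) are shared with F minor.

F minor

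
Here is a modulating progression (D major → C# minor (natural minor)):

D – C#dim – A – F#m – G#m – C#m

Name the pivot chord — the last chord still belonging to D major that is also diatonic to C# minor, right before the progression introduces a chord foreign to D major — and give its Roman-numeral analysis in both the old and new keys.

F#m — iii in D major, iv in C# minor

Chords diatonic to D major: D, Em, F#m, G, A, Bm, C#dim.
Reading the progression, the first chord not in that set is G#m, so the modulation leaves D major there.
The chord immediately before G#m is F#m, which is diatonic to both keys: iii in D major and iv in C# minor.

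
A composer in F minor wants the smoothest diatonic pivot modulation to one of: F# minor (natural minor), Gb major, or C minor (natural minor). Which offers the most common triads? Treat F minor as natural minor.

Triads of F minor (natural minor): F minor (i), G diminished (ii°), Ab major (III), Bb minor (iv), C minor (v), Db major (VI), Eb major (VII).
F# minor (natural minor) shares 0: none.
Gb major shares 2: Bbm, Db.
C minor (natural minor) shares 4: Fm, Ab, Cm, Eb.
The most common triads (4) are shared with C minor.

C minor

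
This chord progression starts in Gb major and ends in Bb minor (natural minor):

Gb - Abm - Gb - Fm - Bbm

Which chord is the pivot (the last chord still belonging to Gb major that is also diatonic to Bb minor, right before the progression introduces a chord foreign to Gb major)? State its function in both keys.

Gb — I in Gb major, VI in Bb minor

Chords diatonic to Gb major: Gb, Abm, Bbm, Cb, Db, Ebm, Fdim.
Reading the progression, the first chord not in that set is Fm, so the modulation leaves Gb major there.
The chord immediately before Fm is Gb, which is diatonic to both keys: I in Gb major and VI in Bb minor.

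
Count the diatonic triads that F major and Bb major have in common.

4

Diatonic triads of F major: F (I), Gm (ii), Am (iii), Bb (IV), C (V), Dm (vi), Edim (vii°).
Diatonic triads of Bb major: Bb (I), Cm (ii), Dm (iii), Eb (IV), F (V), Gm (vi), Adim (vii°).
Matching root and quality in both lists: F, Gm, Bb, Dm.
That gives 4 common triads.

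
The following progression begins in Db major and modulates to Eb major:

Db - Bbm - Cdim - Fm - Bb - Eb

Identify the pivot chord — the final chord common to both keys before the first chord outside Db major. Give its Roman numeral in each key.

Chords diatonic to Db major: Db, Ebm, Fm, Gb, Ab, Bbm, Cdim.
Reading the progression, the first chord not in that set is Bb, so the modulation leaves Db major there.
The chord immediately before Bb is Fm, which is diatonic to both keys: iii in Db major and ii in Eb major.

Fm — iii in Db major, ii in Eb major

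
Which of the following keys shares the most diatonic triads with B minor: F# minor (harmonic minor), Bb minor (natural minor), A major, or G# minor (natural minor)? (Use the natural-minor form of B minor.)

Triads of B minor (natural minor): Bm (i), C#dim (ii°), D (III), Em (iv), F#m (v), G (VI), A (VII).
F# minor (harmonic minor) shares 3: Bm, D, F#m.
Bb minor (natural minor) shares 0: none.
A major shares 4: Bm, D, F#m, A.
G# minor (natural minor) shares 0: none.
The most common triads (4) are shared with A major.

A major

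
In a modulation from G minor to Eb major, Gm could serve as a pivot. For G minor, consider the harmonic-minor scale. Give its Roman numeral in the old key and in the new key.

The scale of G minor (harmonic minor) is G A Bb C D Eb F#; G is degree 1, and the triad built there (G-Bb-D) is minor, so it is i.
The scale of Eb major is Eb F G Ab Bb C D; G is degree 3, and the triad built there (G-Bb-D) is minor, so it is iii.

i in G minor; iii in Eb major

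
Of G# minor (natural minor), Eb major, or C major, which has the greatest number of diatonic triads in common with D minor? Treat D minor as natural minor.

C major

Triads of D minor (natural minor): Dm (i), Edim (ii°), F (III), Gm (iv), Am (v), Bb (VI), C (VII).
G# minor (natural minor) shares 0: none.
Eb major shares 2: Gm, Bb.
C major shares 4: Dm, F, Am, C.
The most common triads (4) are shared with C major.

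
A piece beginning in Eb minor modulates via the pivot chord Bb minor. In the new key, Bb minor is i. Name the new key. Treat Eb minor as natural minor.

Bb minor

The numeral i denotes a minor triad on scale degree 1. With Bb on degree 1, the tonic of the new key is Bb.
Degree 1 carries a minor triad in minor keys, so the destination is Bb minor.
Check: the diatonic triads of Bb minor (natural minor) are Bbm (i), Cdim (ii°), Db (III), Ebm (iv), Fm (v), Gb (VI), Ab (VII) — Bb minor is indeed i.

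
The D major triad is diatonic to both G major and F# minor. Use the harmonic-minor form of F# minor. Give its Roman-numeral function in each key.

The scale of G major is G A B C D E F#; D is degree 5, and the triad built there (D-F#-A) is major, so it is V.
The scale of F# minor (harmonic minor) is F# G# A B C# D E#; D is degree 6, and the triad built there (D-F#-A) is major, so it is VI.

V in G major; VI in F# minor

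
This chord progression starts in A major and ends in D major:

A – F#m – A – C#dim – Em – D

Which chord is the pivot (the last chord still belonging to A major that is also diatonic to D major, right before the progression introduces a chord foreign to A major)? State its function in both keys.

Chords diatonic to A major: A, Bm, C#m, D, E, F#m, G#dim.
Reading the progression, the first chord not in that set is C#dim, so the modulation leaves A major there.
The chord immediately before C#dim is A, which is diatonic to both keys: I in A major and V in D major.

A — I in A major, V in D major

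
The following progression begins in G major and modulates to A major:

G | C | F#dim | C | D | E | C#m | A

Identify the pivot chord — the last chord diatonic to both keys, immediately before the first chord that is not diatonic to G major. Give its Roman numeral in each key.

Chords diatonic to G major: G, Am, Bm, C, D, Em, F#dim.
Reading the progression, the first chord not in that set is E, so the modulation leaves G major there.
The chord immediately before E is D, which is diatonic to both keys: V in G major and IV in A major.

D — V in G major, IV in A major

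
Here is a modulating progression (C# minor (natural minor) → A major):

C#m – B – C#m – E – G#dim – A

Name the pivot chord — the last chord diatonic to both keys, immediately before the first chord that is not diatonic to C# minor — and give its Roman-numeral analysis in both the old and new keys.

Chords diatonic to C# minor: C#m, D#dim, E, F#m, G#m, A, B.
Reading the progression, the first chord not in that set is G#dim, so the modulation leaves C# minor there.
The chord immediately before G#dim is E, which is diatonic to both keys: III in C# minor and V in A major.

E — III in C# minor, V in A major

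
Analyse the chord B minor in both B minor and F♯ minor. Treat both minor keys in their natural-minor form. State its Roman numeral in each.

i in B minor; iv in F♯ minor

The scale of B minor (natural minor) is B C♯ D E F♯ G A; B is degree 1, and the triad built there (B-D-F♯) is minor, so it is i.
The scale of F♯ minor (natural minor) is F♯ G♯ A B C♯ D E; B is degree 4, and the triad built there (B-D-F♯) is minor, so it is iv.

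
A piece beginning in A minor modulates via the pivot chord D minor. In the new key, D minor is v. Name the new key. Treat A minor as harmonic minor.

The numeral v denotes a minor triad on scale degree 5. With D on degree 5, the tonic of the new key is G.
Degree 5 carries a minor triad in natural-minor keys, so the destination is G minor.
Check: the diatonic triads of G minor (natural minor) are Gm (i), Adim (ii°), Bb (III), Cm (iv), Dm (v), Eb (VI), F (VII) — D minor is indeed v.

G minor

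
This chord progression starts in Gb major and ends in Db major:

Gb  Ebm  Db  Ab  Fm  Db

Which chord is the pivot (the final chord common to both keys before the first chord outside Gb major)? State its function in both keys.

Db — V in Gb major, I in Db major

Chords diatonic to Gb major: Gb, Abm, Bbm, Cb, Db, Ebm, Fdim.
Reading the progression, the first chord not in that set is Ab, so the modulation leaves Gb major there.
The chord immediately before Ab is Db, which is diatonic to both keys: V in Gb major and I in Db major.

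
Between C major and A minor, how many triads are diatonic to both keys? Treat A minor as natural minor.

Diatonic triads of C major: C (I), Dm (ii), Em (iii), F (IV), G (V), Am (vi), Bdim (vii°).
Diatonic triads of A minor (natural minor): Am (i), Bdim (ii°), C (III), Dm (iv), Em (v), F (VI), G (VII).
Matching root and quality in both lists: C, Dm, Em, F, G, Am, Bdim.
That gives 7 common triads.

7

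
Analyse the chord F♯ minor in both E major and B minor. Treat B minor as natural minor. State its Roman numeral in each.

The scale of E major is E F♯ G♯ A B C♯ D♯; F♯ is degree 2, and the triad built there (F♯-A-C♯) is minor, so it is ii.
The scale of B minor (natural minor) is B C♯ D E F♯ G A; F♯ is degree 5, and the triad built there (F♯-A-C♯) is minor, so it is v.

ii in E major; v in B minor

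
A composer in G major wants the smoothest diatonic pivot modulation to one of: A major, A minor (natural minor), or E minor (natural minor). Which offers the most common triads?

Triads of G major: G major (I), A minor (ii), B minor (iii), C major (IV), D major (V), E minor (vi), F# diminished (vii°).
A major shares 2: Bm, D.
A minor (natural minor) shares 4: G, Am, C, Em.
E minor (natural minor) shares 7: G, Am, Bm, C, D, Em, F#dim.
The most common triads (7) are shared with E minor.

E minor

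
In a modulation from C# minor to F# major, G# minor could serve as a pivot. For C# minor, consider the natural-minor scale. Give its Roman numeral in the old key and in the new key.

The scale of C# minor (natural minor) is C# D# E F# G# A B; G# is degree 5, and the triad built there (G#-B-D#) is minor, so it is v.
The scale of F# major is F# G# A# B C# D# E#; G# is degree 2, and the triad built there (G#-B-D#) is minor, so it is ii.

v in C# minor; ii in F# major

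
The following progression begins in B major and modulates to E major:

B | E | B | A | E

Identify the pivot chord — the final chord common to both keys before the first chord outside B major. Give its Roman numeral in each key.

B — I in B major, V in E major

Chords diatonic to B major: B, C♯m, D♯m, E, F♯, G♯m, A♯dim.
Reading the progression, the first chord not in that set is A, so the modulation leaves B major there.
The chord immediately before A is B, which is diatonic to both keys: I in B major and V in E major.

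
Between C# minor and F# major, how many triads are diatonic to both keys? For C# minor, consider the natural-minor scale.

Diatonic triads of C# minor (natural minor): C# minor (i), D# diminished (ii°), E major (III), F# minor (iv), G# minor (v), A major (VI), B major (VII).
Diatonic triads of F# major: F# major (I), G# minor (ii), A# minor (iii), B major (IV), C# major (V), D# minor (vi), E# diminished (vii°).
Matching root and quality in both lists: G# minor, B major.
That gives 2 common triads.

2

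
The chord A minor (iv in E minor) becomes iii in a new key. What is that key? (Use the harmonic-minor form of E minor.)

F major

The numeral iii denotes a minor triad on scale degree 3. With A on degree 3, the tonic of the new key is F.
Degree 3 carries a minor triad in major keys, so the destination is F major.
Check: the diatonic triads of F major are F (I), Gm (ii), Am (iii), Bb (IV), C (V), Dm (vi), Edim (vii°) — A minor is indeed iii.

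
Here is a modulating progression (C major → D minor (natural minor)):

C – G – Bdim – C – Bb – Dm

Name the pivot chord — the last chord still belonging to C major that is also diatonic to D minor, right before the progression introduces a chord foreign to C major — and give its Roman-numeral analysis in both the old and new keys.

C — I in C major, VII in D minor

Chords diatonic to C major: C, Dm, Em, F, G, Am, Bdim.
Reading the progression, the first chord not in that set is Bb, so the modulation leaves C major there.
The chord immediately before Bb is C, which is diatonic to both keys: I in C major and VII in D minor.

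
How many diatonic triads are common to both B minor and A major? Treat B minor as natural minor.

Diatonic triads of B minor (natural minor): Bm (i), C#dim (ii°), D (III), Em (iv), F#m (v), G (VI), A (VII).
Diatonic triads of A major: A (I), Bm (ii), C#m (iii), D (IV), E (V), F#m (vi), G#dim (vii°).
Matching root and quality in both lists: Bm, D, F#m, A.
That gives 4 common triads.

4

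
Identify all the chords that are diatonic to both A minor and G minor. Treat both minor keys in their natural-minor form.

Dm, F

Triads in A minor (natural minor): Am (i), Bdim (ii°), C (III), Dm (iv), Em (v), F (VI), G (VII).
Triads in G minor (natural minor): Gm (i), Adim (ii°), Bb (III), Cm (iv), Dm (v), Eb (VI), F (VII).
Shared triads with their functions: Dm (iv in A minor, v in G minor); F (VI in A minor, VII in G minor).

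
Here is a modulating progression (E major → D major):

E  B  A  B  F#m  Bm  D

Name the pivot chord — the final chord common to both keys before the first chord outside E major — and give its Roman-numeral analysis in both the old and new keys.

F#m — ii in E major, iii in D major

Chords diatonic to E major: E, F#m, G#m, A, B, C#m, D#dim.
Reading the progression, the first chord not in that set is Bm, so the modulation leaves E major there.
The chord immediately before Bm is F#m, which is diatonic to both keys: ii in E major and iii in D major.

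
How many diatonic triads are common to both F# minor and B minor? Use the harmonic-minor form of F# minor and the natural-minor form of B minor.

Diatonic triads of F# minor (harmonic minor): F#m (i), G#dim (ii°), Aaug (III+), Bm (iv), C# (V), D (VI), E#dim (vii°).
Diatonic triads of B minor (natural minor): Bm (i), C#dim (ii°), D (III), Em (iv), F#m (v), G (VI), A (VII).
Matching root and quality in both lists: F#m, Bm, D.
That gives 3 common triads.

3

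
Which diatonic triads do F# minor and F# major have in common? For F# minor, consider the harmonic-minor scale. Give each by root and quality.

Triads in F# minor (harmonic minor): F#m (i), G#dim (ii°), Aaug (III+), Bm (iv), C# (V), D (VI), E#dim (vii°).
Triads in F# major: F# (I), G#m (ii), A#m (iii), B (IV), C# (V), D#m (vi), E#dim (vii°).
Shared triads with their functions: C# (V in F# minor, V in F# major); E#dim (vii° in F# minor, vii° in F# major).

C#, E#dim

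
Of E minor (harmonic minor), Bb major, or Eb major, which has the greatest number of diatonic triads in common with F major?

Bb major

Triads of F major: F major (I), G minor (ii), A minor (iii), Bb major (IV), C major (V), D minor (vi), E diminished (vii°).
E minor (harmonic minor) shares 2: Am, C.
Bb major shares 4: F, Gm, Bb, Dm.
Eb major shares 2: Gm, Bb.
The most common triads (4) are shared with Bb major.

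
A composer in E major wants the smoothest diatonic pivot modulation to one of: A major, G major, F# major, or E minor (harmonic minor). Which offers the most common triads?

Triads of E major: E (I), F#m (ii), G#m (iii), A (IV), B (V), C#m (vi), D#dim (vii°).
A major shares 4: E, F#m, A, C#m.
G major shares 0: none.
F# major shares 2: G#m, B.
E minor (harmonic minor) shares 2: B, D#dim.
The most common triads (4) are shared with A major.

A major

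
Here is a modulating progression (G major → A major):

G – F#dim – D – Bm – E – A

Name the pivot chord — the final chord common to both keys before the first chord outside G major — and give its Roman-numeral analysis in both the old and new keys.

Bm — iii in G major, ii in A major

Chords diatonic to G major: G, Am, Bm, C, D, Em, F#dim.
Reading the progression, the first chord not in that set is E, so the modulation leaves G major there.
The chord immediately before E is Bm, which is diatonic to both keys: iii in G major and ii in A major.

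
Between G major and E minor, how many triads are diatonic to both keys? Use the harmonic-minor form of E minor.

Diatonic triads of G major: G (I), Am (ii), Bm (iii), C (IV), D (V), Em (vi), F#dim (vii°).
Diatonic triads of E minor (harmonic minor): Em (i), F#dim (ii°), Gaug (III+), Am (iv), B (V), C (VI), D#dim (vii°).
Matching root and quality in both lists: Am, C, Em, F#dim.
That gives 4 common triads.

4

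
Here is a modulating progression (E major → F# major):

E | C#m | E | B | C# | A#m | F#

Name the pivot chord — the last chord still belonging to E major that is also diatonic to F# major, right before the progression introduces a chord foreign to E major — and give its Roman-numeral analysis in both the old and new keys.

B — V in E major, IV in F# major

Chords diatonic to E major: E, F#m, G#m, A, B, C#m, D#dim.
Reading the progression, the first chord not in that set is C#, so the modulation leaves E major there.
The chord immediately before C# is B, which is diatonic to both keys: V in E major and IV in F# major.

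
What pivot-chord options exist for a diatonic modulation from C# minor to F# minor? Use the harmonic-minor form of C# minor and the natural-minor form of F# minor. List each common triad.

Triads in C# minor (harmonic minor): C#m (i), D#dim (ii°), Eaug (III+), F#m (iv), G# (V), A (VI), B#dim (vii°).
Triads in F# minor (natural minor): F#m (i), G#dim (ii°), A (III), Bm (iv), C#m (v), D (VI), E (VII).
Shared triads with their functions: C#m (i in C# minor, v in F# minor); F#m (iv in C# minor, i in F# minor); A (VI in C# minor, III in F# minor).

C#m, F#m, A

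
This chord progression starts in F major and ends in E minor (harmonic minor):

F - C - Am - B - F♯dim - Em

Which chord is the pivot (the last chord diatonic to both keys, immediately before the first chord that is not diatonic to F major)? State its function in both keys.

Am — iii in F major, iv in E minor

Chords diatonic to F major: F, Gm, Am, B♭, C, Dm, Edim.
Reading the progression, the first chord not in that set is B, so the modulation leaves F major there.
The chord immediately before B is Am, which is diatonic to both keys: iii in F major and iv in E minor.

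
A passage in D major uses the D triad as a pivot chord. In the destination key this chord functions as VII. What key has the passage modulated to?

E minor

The numeral VII denotes a major triad on scale degree 7. With D on degree 7, the tonic of the new key is E.
Degree 7 carries a major triad in natural-minor keys, so the destination is E minor.
Check: the diatonic triads of E minor (natural minor) are Em (i), F#dim (ii°), G (III), Am (iv), Bm (v), C (VI), D (VII) — D is indeed VII.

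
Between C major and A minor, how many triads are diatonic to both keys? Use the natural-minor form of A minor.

Diatonic triads of C major: C major (I), D minor (ii), E minor (iii), F major (IV), G major (V), A minor (vi), B diminished (vii°).
Diatonic triads of A minor (natural minor): A minor (i), B diminished (ii°), C major (III), D minor (iv), E minor (v), F major (VI), G major (VII).
Matching root and quality in both lists: C major, D minor, E minor, F major, G major, A minor, B diminished.
That gives 7 common triads.

7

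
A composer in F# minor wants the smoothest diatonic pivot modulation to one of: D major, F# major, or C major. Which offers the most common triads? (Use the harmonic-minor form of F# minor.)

Triads of F# minor (harmonic minor): F#m (i), G#dim (ii°), Aaug (III+), Bm (iv), C# (V), D (VI), E#dim (vii°).
D major shares 3: F#m, Bm, D.
F# major shares 2: C#, E#dim.
C major shares 0: none.
The most common triads (3) are shared with D major.

D major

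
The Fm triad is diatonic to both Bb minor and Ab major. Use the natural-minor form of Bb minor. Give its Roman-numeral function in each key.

v in Bb minor; vi in Ab major

The scale of Bb minor (natural minor) is Bb C Db Eb F Gb Ab; F is degree 5, and the triad built there (F-Ab-C) is minor, so it is v.
The scale of Ab major is Ab Bb C Db Eb F G; F is degree 6, and the triad built there (F-Ab-C) is minor, so it is vi.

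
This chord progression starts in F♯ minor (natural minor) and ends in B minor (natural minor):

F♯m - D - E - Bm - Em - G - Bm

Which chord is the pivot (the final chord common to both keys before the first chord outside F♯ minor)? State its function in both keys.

Chords diatonic to F♯ minor: F♯m, G♯dim, A, Bm, C♯m, D, E.
Reading the progression, the first chord not in that set is Em, so the modulation leaves F♯ minor there.
The chord immediately before Em is Bm, which is diatonic to both keys: iv in F♯ minor and i in B minor.

Bm — iv in F♯ minor, i in B minor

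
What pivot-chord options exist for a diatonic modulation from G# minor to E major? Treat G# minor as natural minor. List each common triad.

G#m, B, C#m, E

Triads in G# minor (natural minor): G#m (i), A#dim (ii°), B (III), C#m (iv), D#m (v), E (VI), F# (VII).
Triads in E major: E (I), F#m (ii), G#m (iii), A (IV), B (V), C#m (vi), D#dim (vii°).
Shared triads with their functions: G#m (i in G# minor, iii in E major); B (III in G# minor, V in E major); C#m (iv in G# minor, vi in E major); E (VI in G# minor, I in E major).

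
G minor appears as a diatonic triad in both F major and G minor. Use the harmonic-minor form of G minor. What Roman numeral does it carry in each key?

ii in F major; i in G minor

The scale of F major is F G A Bb C D E; G is degree 2, and the triad built there (G-Bb-D) is minor, so it is ii.
The scale of G minor (harmonic minor) is G A Bb C D Eb F#; G is degree 1, and the triad built there (G-Bb-D) is minor, so it is i.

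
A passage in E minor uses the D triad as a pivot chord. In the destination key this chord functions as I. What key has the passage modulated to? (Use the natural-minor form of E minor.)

D major

The numeral I denotes a major triad on scale degree 1. With D on degree 1, the tonic of the new key is D.
Degree 1 carries a major triad in major keys, so the destination is D major.
Check: the diatonic triads of D major are D (I), Em (ii), F#m (iii), G (IV), A (V), Bm (vi), C#dim (vii°) — D is indeed I.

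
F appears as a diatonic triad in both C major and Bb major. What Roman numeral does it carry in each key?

The scale of C major is C D E F G A B; F is degree 4, and the triad built there (F-A-C) is major, so it is IV.
The scale of Bb major is Bb C D Eb F G A; F is degree 5, and the triad built there (F-A-C) is major, so it is V.

IV in C major; V in Bb major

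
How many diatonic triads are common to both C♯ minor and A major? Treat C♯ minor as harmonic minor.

Diatonic triads of C♯ minor (harmonic minor): C♯ minor (i), D♯ diminished (ii°), E augmented (III+), F♯ minor (iv), G♯ major (V), A major (VI), B♯ diminished (vii°).
Diatonic triads of A major: A major (I), B minor (ii), C♯ minor (iii), D major (IV), E major (V), F♯ minor (vi), G♯ diminished (vii°).
Matching root and quality in both lists: C♯ minor, F♯ minor, A major.
That gives 3 common triads.

3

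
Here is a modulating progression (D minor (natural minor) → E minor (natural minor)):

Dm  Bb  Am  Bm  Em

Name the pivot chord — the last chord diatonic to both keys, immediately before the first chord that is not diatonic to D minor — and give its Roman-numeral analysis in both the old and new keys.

Chords diatonic to D minor: Dm, Edim, F, Gm, Am, Bb, C.
Reading the progression, the first chord not in that set is Bm, so the modulation leaves D minor there.
The chord immediately before Bm is Am, which is diatonic to both keys: v in D minor and iv in E minor.

Am — v in D minor, iv in E minor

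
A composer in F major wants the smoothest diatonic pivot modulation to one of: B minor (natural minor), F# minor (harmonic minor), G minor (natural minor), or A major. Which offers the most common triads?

Triads of F major: F (I), Gm (ii), Am (iii), Bb (IV), C (V), Dm (vi), Edim (vii°).
B minor (natural minor) shares 0: none.
F# minor (harmonic minor) shares 0: none.
G minor (natural minor) shares 4: F, Gm, Bb, Dm.
A major shares 0: none.
The most common triads (4) are shared with G minor.

G minor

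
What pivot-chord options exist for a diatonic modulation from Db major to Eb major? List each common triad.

Triads in Db major: Db (I), Ebm (ii), Fm (iii), Gb (IV), Ab (V), Bbm (vi), Cdim (vii°).
Triads in Eb major: Eb (I), Fm (ii), Gm (iii), Ab (IV), Bb (V), Cm (vi), Ddim (vii°).
Shared triads with their functions: Fm (iii in Db major, ii in Eb major); Ab (V in Db major, IV in Eb major).

Fm, Ab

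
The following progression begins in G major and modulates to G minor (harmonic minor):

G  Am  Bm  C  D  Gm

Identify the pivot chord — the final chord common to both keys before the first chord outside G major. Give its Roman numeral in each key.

D — V in G major, V in G minor

Chords diatonic to G major: G, Am, Bm, C, D, Em, F#dim.
Reading the progression, the first chord not in that set is Gm, so the modulation leaves G major there.
The chord immediately before Gm is D, which is diatonic to both keys: V in G major and V in G minor.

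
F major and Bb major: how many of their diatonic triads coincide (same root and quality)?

Diatonic triads of F major: F (I), Gm (ii), Am (iii), Bb (IV), C (V), Dm (vi), Edim (vii°).
Diatonic triads of Bb major: Bb (I), Cm (ii), Dm (iii), Eb (IV), F (V), Gm (vi), Adim (vii°).
Matching root and quality in both lists: F, Gm, Bb, Dm.
That gives 4 common triads.

4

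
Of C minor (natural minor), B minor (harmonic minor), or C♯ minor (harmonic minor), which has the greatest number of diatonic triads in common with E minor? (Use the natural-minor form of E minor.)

Triads of E minor (natural minor): E minor (i), F♯ diminished (ii°), G major (III), A minor (iv), B minor (v), C major (VI), D major (VII).
C minor (natural minor) shares 0: none.
B minor (harmonic minor) shares 3: Em, G, Bm.
C♯ minor (harmonic minor) shares 0: none.
The most common triads (3) are shared with B minor.

B minor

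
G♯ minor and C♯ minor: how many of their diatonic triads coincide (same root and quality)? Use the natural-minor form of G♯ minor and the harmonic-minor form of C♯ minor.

1

Diatonic triads of G♯ minor (natural minor): G♯m (i), A♯dim (ii°), B (III), C♯m (iv), D♯m (v), E (VI), F♯ (VII).
Diatonic triads of C♯ minor (harmonic minor): C♯m (i), D♯dim (ii°), Eaug (III+), F♯m (iv), G♯ (V), A (VI), B♯dim (vii°).
Matching root and quality in both lists: C♯m.
That gives 1 common triad.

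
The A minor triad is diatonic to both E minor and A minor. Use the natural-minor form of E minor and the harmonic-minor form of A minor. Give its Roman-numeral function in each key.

The scale of E minor (natural minor) is E F♯ G A B C D; A is degree 4, and the triad built there (A-C-E) is minor, so it is iv.
The scale of A minor (harmonic minor) is A B C D E F G♯; A is degree 1, and the triad built there (A-C-E) is minor, so it is i.

iv in E minor; i in A minor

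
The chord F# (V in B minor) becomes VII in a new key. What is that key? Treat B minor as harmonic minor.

G# minor

The numeral VII denotes a major triad on scale degree 7. With F# on degree 7, the tonic of the new key is G#.
Degree 7 carries a major triad in natural-minor keys, so the destination is G# minor.
Check: the diatonic triads of G# minor (natural minor) are G#m (i), A#dim (ii°), B (III), C#m (iv), D#m (v), E (VI), F# (VII) — F# is indeed VII.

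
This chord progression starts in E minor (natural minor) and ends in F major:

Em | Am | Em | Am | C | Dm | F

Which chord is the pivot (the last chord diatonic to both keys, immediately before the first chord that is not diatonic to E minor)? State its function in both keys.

Chords diatonic to E minor: Em, F#dim, G, Am, Bm, C, D.
Reading the progression, the first chord not in that set is Dm, so the modulation leaves E minor there.
The chord immediately before Dm is C, which is diatonic to both keys: VI in E minor and V in F major.

C — VI in E minor, V in F major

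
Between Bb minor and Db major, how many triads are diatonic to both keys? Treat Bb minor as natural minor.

7

Diatonic triads of Bb minor (natural minor): Bb minor (i), C diminished (ii°), Db major (III), Eb minor (iv), F minor (v), Gb major (VI), Ab major (VII).
Diatonic triads of Db major: Db major (I), Eb minor (ii), F minor (iii), Gb major (IV), Ab major (V), Bb minor (vi), C diminished (vii°).
Matching root and quality in both lists: Bb minor, C diminished, Db major, Eb minor, F minor, Gb major, Ab major.
That gives 7 common triads.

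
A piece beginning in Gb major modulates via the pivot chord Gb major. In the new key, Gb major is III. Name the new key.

The numeral III denotes a major triad on scale degree 3. With Gb on degree 3, the tonic of the new key is Eb.
Degree 3 carries a major triad in natural-minor keys, so the destination is Eb minor.
Check: the diatonic triads of Eb minor (natural minor) are Ebm (i), Fdim (ii°), Gb (III), Abm (iv), Bbm (v), Cb (VI), Db (VII) — Gb major is indeed III.

Eb minor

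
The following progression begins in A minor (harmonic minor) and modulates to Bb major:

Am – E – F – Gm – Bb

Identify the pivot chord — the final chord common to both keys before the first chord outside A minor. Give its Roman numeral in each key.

F — VI in A minor, V in Bb major

Chords diatonic to A minor: Am, Bdim, Caug, Dm, E, F, G#dim.
Reading the progression, the first chord not in that set is Gm, so the modulation leaves A minor there.
The chord immediately before Gm is F, which is diatonic to both keys: VI in A minor and V in Bb major.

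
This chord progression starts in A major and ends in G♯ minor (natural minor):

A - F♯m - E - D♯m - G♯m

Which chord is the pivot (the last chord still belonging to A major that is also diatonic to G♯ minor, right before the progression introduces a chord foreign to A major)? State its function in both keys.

Chords diatonic to A major: A, Bm, C♯m, D, E, F♯m, G♯dim.
Reading the progression, the first chord not in that set is D♯m, so the modulation leaves A major there.
The chord immediately before D♯m is E, which is diatonic to both keys: V in A major and VI in G♯ minor.

E — V in A major, VI in G♯ minor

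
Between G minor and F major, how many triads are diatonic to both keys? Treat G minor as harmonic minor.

1

Diatonic triads of G minor (harmonic minor): G minor (i), A diminished (ii°), Bb augmented (III+), C minor (iv), D major (V), Eb major (VI), F# diminished (vii°).
Diatonic triads of F major: F major (I), G minor (ii), A minor (iii), Bb major (IV), C major (V), D minor (vi), E diminished (vii°).
Matching root and quality in both lists: G minor.
That gives 1 common triad.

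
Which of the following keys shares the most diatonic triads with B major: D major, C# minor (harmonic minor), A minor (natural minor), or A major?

Triads of B major: B (I), C#m (ii), D#m (iii), E (IV), F# (V), G#m (vi), A#dim (vii°).
D major shares 0: none.
C# minor (harmonic minor) shares 1: C#m.
A minor (natural minor) shares 0: none.
A major shares 2: C#m, E.
The most common triads (2) are shared with A major.

A major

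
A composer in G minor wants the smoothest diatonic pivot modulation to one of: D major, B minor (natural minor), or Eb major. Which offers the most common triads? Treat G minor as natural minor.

Eb major

Triads of G minor (natural minor): Gm (i), Adim (ii°), Bb (III), Cm (iv), Dm (v), Eb (VI), F (VII).
D major shares 0: none.
B minor (natural minor) shares 0: none.
Eb major shares 4: Gm, Bb, Cm, Eb.
The most common triads (4) are shared with Eb major.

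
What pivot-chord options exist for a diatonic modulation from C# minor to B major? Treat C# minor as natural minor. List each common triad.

C#m, E, G#m, B

Triads in C# minor (natural minor): C#m (i), D#dim (ii°), E (III), F#m (iv), G#m (v), A (VI), B (VII).
Triads in B major: B (I), C#m (ii), D#m (iii), E (IV), F# (V), G#m (vi), A#dim (vii°).
Shared triads with their functions: C#m (i in C# minor, ii in B major); E (III in C# minor, IV in B major); G#m (v in C# minor, vi in B major); B (VII in C# minor, I in B major).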